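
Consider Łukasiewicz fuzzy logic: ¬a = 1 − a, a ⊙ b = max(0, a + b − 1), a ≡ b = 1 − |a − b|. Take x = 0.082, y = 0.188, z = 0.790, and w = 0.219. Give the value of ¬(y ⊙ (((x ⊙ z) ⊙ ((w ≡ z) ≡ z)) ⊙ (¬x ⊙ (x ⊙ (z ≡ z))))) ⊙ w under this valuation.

x ⊙ z = max(0, 0.082 + 0.790 − 1) = max(0, -0.128) = 0.000
w ≡ z = 1 − |0.219 − 0.790| = 1 − 0.571 = 0.429
(w ≡ z) ≡ z = 1 − |0.429 − 0.790| = 1 − 0.361 = 0.639
(x ⊙ z) ⊙ ((w ≡ z) ≡ z) = max(0, 0.000 + 0.639 − 1) = max(0, -0.361) = 0.000
¬x = 1 − 0.082 = 0.918
z ≡ z = 1 − |0.790 − 0.790| = 1 − 0.000 = 1.000
x ⊙ (z ≡ z) = max(0, 0.082 + 1.000 − 1) = max(0, 0.082) = 0.082
¬x ⊙ (x ⊙ (z ≡ z)) = max(0, 0.918 + 0.082 − 1) = max(0, 0.000) = 0.000
((x ⊙ z) ⊙ ((w ≡ z) ≡ z)) ⊙ (¬x ⊙ (x ⊙ (z ≡ z))) = max(0, 0.000 + 0.000 − 1) = max(0, -1.000) = 0.000
y ⊙ (((x ⊙ z) ⊙ ((w ≡ z) ≡ z)) ⊙ (¬x ⊙ (x ⊙ (z ≡ z)))) = max(0, 0.188 + 0.000 − 1) = max(0, -0.812) = 0.000
¬(y ⊙ (((x ⊙ z) ⊙ ((w ≡ z) ≡ z)) ⊙ (¬x ⊙ (x ⊙ (z ≡ z))))) = 1 − 0.000 = 1.000
¬(y ⊙ (((x ⊙ z) ⊙ ((w ≡ z) ≡ z)) ⊙ (¬x ⊙ (x ⊙ (z ≡ z))))) ⊙ w = max(0, 1.000 + 0.219 − 1) = max(0, 0.219) = 0.219

0.219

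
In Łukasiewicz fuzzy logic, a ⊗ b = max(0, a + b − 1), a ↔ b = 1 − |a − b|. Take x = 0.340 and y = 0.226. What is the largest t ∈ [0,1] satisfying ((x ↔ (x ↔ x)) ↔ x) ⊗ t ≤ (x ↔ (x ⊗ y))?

0.660

x ↔ x = 1 − |0.340 − 0.340| = 1 − 0.000 = 1.000
x ↔ (x ↔ x) = 1 − |0.340 − 1.000| = 1 − 0.660 = 0.340
(x ↔ (x ↔ x)) ↔ x = 1 − |0.340 − 0.340| = 1 − 0.000 = 1.000
So the left factor is (x ↔ (x ↔ x)) ↔ x = 1.000.
x ⊗ y = max(0, 0.340 + 0.226 − 1) = max(0, -0.434) = 0.000
x ↔ (x ⊗ y) = 1 − |0.340 − 0.000| = 1 − 0.340 = 0.660
So the right-hand bound is x ↔ (x ⊗ y) = 0.660.
The residuum of the Łukasiewicz t-norm gives the supremum: min(1, 1 − 1.000 + 0.660).
1 − 1.000 + 0.660 = 0.660, so t = min(1, 0.660) = 0.660.
Check: 1.000 ⊗ 0.660 = max(0, 0.660) = 0.660 ≤ 0.660.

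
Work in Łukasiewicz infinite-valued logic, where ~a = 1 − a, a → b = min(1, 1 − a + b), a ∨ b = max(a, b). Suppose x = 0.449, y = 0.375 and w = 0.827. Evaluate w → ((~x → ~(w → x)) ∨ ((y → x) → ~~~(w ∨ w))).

~x = 1 − 0.449 = 0.551
w → x = min(1, 1 − 0.827 + 0.449) = min(1, 0.622) = 0.622
~(w → x) = 1 − 0.622 = 0.378
~x → ~(w → x) = min(1, 1 − 0.551 + 0.378) = min(1, 0.827) = 0.827
y → x = min(1, 1 − 0.375 + 0.449) = min(1, 1.074) = 1.000
w ∨ w = max(0.827, 0.827) = 0.827
~(w ∨ w) = 1 − 0.827 = 0.173
~~(w ∨ w) = 1 − 0.173 = 0.827
~~~(w ∨ w) = 1 − 0.827 = 0.173
(y → x) → ~~~(w ∨ w) = min(1, 1 − 1.000 + 0.173) = min(1, 0.173) = 0.173
(~x → ~(w → x)) ∨ ((y → x) → ~~~(w ∨ w)) = max(0.827, 0.173) = 0.827
w → ((~x → ~(w → x)) ∨ ((y → x) → ~~~(w ∨ w))) = min(1, 1 − 0.827 + 0.827) = min(1, 1.000) = 1.000

1.000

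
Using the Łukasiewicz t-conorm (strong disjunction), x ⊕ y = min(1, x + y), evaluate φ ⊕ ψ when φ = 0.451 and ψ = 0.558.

1.000

φ ⊕ ψ = min(1, 0.451 + 0.558) = min(1, 1.009) = 1.000
For comparison, the Gödel t-conorm max(x, y) would give 0.558.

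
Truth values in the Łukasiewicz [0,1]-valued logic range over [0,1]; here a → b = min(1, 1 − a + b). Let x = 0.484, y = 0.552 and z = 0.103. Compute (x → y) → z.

x → y = min(1, 1 − 0.484 + 0.552) = min(1, 1.068) = 1.000
(x → y) → z = min(1, 1 − 1.000 + 0.103) = min(1, 0.103) = 0.103

0.103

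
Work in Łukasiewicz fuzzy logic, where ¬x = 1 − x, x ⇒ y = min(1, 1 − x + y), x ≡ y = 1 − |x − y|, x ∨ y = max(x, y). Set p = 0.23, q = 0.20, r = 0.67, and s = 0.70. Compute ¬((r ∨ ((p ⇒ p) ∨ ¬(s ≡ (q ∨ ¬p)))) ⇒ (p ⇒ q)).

0.03

p ⇒ p = min(1, 1 − 0.23 + 0.23) = min(1, 1.00) = 1.00
¬p = 1 − 0.23 = 0.77
q ∨ ¬p = max(0.20, 0.77) = 0.77
s ≡ (q ∨ ¬p) = 1 − |0.70 − 0.77| = 1 − 0.07 = 0.93
¬(s ≡ (q ∨ ¬p)) = 1 − 0.93 = 0.07
(p ⇒ p) ∨ ¬(s ≡ (q ∨ ¬p)) = max(1.00, 0.07) = 1.00
r ∨ ((p ⇒ p) ∨ ¬(s ≡ (q ∨ ¬p))) = max(0.67, 1.00) = 1.00
p ⇒ q = min(1, 1 − 0.23 + 0.20) = min(1, 0.97) = 0.97
(r ∨ ((p ⇒ p) ∨ ¬(s ≡ (q ∨ ¬p)))) ⇒ (p ⇒ q) = min(1, 1 − 1.00 + 0.97) = min(1, 0.97) = 0.97
¬((r ∨ ((p ⇒ p) ∨ ¬(s ≡ (q ∨ ¬p)))) ⇒ (p ⇒ q)) = 1 − 0.97 = 0.03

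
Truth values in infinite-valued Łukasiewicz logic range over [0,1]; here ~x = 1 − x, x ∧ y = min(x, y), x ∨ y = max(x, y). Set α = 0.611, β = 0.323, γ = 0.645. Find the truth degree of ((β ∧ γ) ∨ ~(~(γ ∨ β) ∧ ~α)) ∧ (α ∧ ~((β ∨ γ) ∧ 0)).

β ∧ γ = min(0.323, 0.645) = 0.323
γ ∨ β = max(0.645, 0.323) = 0.645
~(γ ∨ β) = 1 − 0.645 = 0.355
~α = 1 − 0.611 = 0.389
~(γ ∨ β) ∧ ~α = min(0.355, 0.389) = 0.355
~(~(γ ∨ β) ∧ ~α) = 1 − 0.355 = 0.645
(β ∧ γ) ∨ ~(~(γ ∨ β) ∧ ~α) = max(0.323, 0.645) = 0.645
β ∨ γ = max(0.323, 0.645) = 0.645
(β ∨ γ) ∧ 0 = min(0.645, 0.000) = 0.000
~((β ∨ γ) ∧ 0) = 1 − 0.000 = 1.000
α ∧ ~((β ∨ γ) ∧ 0) = min(0.611, 1.000) = 0.611
((β ∧ γ) ∨ ~(~(γ ∨ β) ∧ ~α)) ∧ (α ∧ ~((β ∨ γ) ∧ 0)) = min(0.645, 0.611) = 0.611

0.611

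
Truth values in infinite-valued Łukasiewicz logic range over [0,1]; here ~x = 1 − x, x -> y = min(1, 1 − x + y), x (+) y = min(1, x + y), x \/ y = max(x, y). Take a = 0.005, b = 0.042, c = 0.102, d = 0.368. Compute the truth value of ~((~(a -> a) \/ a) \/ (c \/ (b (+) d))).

0.590

a -> a = min(1, 1 − 0.005 + 0.005) = min(1, 1.000) = 1.000
~(a -> a) = 1 − 1.000 = 0.000
~(a -> a) \/ a = max(0.000, 0.005) = 0.005
b (+) d = min(1, 0.042 + 0.368) = min(1, 0.410) = 0.410
c \/ (b (+) d) = max(0.102, 0.410) = 0.410
(~(a -> a) \/ a) \/ (c \/ (b (+) d)) = max(0.005, 0.410) = 0.410
~((~(a -> a) \/ a) \/ (c \/ (b (+) d))) = 1 − 0.410 = 0.590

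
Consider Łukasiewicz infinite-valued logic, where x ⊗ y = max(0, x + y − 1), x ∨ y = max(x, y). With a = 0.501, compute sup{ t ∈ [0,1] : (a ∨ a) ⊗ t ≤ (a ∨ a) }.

a ∨ a = max(0.501, 0.501) = 0.501
So the left factor is a ∨ a = 0.501.
So the right-hand bound is a ∨ a = 0.501.
The residuum of the Łukasiewicz t-norm gives the supremum: min(1, 1 − 0.501 + 0.501).
1 − 0.501 + 0.501 = 1.000, so t = min(1, 1.000) = 1.000.
Check: 0.501 ⊗ 1.000 = max(0, 0.501) = 0.501 ≤ 0.501.

1.000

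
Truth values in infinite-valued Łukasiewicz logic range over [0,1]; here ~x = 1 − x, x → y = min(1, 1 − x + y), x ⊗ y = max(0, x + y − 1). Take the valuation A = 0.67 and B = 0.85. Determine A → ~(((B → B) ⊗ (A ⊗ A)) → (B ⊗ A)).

0.33

B → B = min(1, 1 − 0.85 + 0.85) = min(1, 1.00) = 1.00
A ⊗ A = max(0, 0.67 + 0.67 − 1) = max(0, 0.34) = 0.34
(B → B) ⊗ (A ⊗ A) = max(0, 1.00 + 0.34 − 1) = max(0, 0.34) = 0.34
B ⊗ A = max(0, 0.85 + 0.67 − 1) = max(0, 0.52) = 0.52
((B → B) ⊗ (A ⊗ A)) → (B ⊗ A) = min(1, 1 − 0.34 + 0.52) = min(1, 1.18) = 1.00
~(((B → B) ⊗ (A ⊗ A)) → (B ⊗ A)) = 1 − 1.00 = 0.00
A → ~(((B → B) ⊗ (A ⊗ A)) → (B ⊗ A)) = min(1, 1 − 0.67 + 0.00) = min(1, 0.33) = 0.33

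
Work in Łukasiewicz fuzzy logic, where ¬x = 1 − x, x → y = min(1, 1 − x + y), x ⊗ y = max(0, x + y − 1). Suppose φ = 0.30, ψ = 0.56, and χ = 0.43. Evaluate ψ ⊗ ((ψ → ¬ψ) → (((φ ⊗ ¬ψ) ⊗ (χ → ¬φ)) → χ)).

¬ψ = 1 − 0.56 = 0.44
ψ → ¬ψ = min(1, 1 − 0.56 + 0.44) = min(1, 0.88) = 0.88
φ ⊗ ¬ψ = max(0, 0.30 + 0.44 − 1) = max(0, -0.26) = 0.00
¬φ = 1 − 0.30 = 0.70
χ → ¬φ = min(1, 1 − 0.43 + 0.70) = min(1, 1.27) = 1.00
(φ ⊗ ¬ψ) ⊗ (χ → ¬φ) = max(0, 0.00 + 1.00 − 1) = max(0, 0.00) = 0.00
((φ ⊗ ¬ψ) ⊗ (χ → ¬φ)) → χ = min(1, 1 − 0.00 + 0.43) = min(1, 1.43) = 1.00
(ψ → ¬ψ) → (((φ ⊗ ¬ψ) ⊗ (χ → ¬φ)) → χ) = min(1, 1 − 0.88 + 1.00) = min(1, 1.12) = 1.00
ψ ⊗ ((ψ → ¬ψ) → (((φ ⊗ ¬ψ) ⊗ (χ → ¬φ)) → χ)) = max(0, 0.56 + 1.00 − 1) = max(0, 0.56) = 0.56

0.56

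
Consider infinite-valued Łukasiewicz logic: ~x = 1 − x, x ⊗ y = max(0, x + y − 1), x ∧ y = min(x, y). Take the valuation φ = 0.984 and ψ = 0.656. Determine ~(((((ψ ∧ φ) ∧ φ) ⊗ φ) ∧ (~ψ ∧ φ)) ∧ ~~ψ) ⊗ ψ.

ψ ∧ φ = min(0.656, 0.984) = 0.656
(ψ ∧ φ) ∧ φ = min(0.656, 0.984) = 0.656
((ψ ∧ φ) ∧ φ) ⊗ φ = max(0, 0.656 + 0.984 − 1) = max(0, 0.640) = 0.640
~ψ = 1 − 0.656 = 0.344
~ψ ∧ φ = min(0.344, 0.984) = 0.344
(((ψ ∧ φ) ∧ φ) ⊗ φ) ∧ (~ψ ∧ φ) = min(0.640, 0.344) = 0.344
~~ψ = 1 − 0.344 = 0.656
((((ψ ∧ φ) ∧ φ) ⊗ φ) ∧ (~ψ ∧ φ)) ∧ ~~ψ = min(0.344, 0.656) = 0.344
~(((((ψ ∧ φ) ∧ φ) ⊗ φ) ∧ (~ψ ∧ φ)) ∧ ~~ψ) = 1 − 0.344 = 0.656
~(((((ψ ∧ φ) ∧ φ) ⊗ φ) ∧ (~ψ ∧ φ)) ∧ ~~ψ) ⊗ ψ = max(0, 0.656 + 0.656 − 1) = max(0, 0.312) = 0.312

0.312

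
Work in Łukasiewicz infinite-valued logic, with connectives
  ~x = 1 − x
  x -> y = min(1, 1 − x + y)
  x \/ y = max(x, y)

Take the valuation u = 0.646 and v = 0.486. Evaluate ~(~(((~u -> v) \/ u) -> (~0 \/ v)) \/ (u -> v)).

~u = 1 − 0.646 = 0.354
~u -> v = min(1, 1 − 0.354 + 0.486) = min(1, 1.132) = 1.000
(~u -> v) \/ u = max(1.000, 0.646) = 1.000
~0 = 1 − 0.000 = 1.000
~0 \/ v = max(1.000, 0.486) = 1.000
((~u -> v) \/ u) -> (~0 \/ v) = min(1, 1 − 1.000 + 1.000) = min(1, 1.000) = 1.000
~(((~u -> v) \/ u) -> (~0 \/ v)) = 1 − 1.000 = 0.000
u -> v = min(1, 1 − 0.646 + 0.486) = min(1, 0.840) = 0.840
~(((~u -> v) \/ u) -> (~0 \/ v)) \/ (u -> v) = max(0.000, 0.840) = 0.840
~(~(((~u -> v) \/ u) -> (~0 \/ v)) \/ (u -> v)) = 1 − 0.840 = 0.160

0.160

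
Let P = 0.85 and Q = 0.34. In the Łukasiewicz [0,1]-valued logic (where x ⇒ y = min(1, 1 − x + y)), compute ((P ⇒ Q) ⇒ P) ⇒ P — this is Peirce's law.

P ⇒ Q = min(1, 1 − 0.85 + 0.34) = min(1, 0.49) = 0.49
(P ⇒ Q) ⇒ P = min(1, 1 − 0.49 + 0.85) = min(1, 1.36) = 1.00
((P ⇒ Q) ⇒ P) ⇒ P = min(1, 1 − 1.00 + 0.85) = min(1, 0.85) = 0.85
(The value 0.85 < 1 shows this instance is not satisfied; not a Ł∞-tautology in general.)

0.85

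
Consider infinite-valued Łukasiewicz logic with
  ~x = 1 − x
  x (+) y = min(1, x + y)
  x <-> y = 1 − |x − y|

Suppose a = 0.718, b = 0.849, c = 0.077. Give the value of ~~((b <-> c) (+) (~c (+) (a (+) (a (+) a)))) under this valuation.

1.000

b <-> c = 1 − |0.849 − 0.077| = 1 − 0.772 = 0.228
~c = 1 − 0.077 = 0.923
a (+) a = min(1, 0.718 + 0.718) = min(1, 1.436) = 1.000
a (+) (a (+) a) = min(1, 0.718 + 1.000) = min(1, 1.718) = 1.000
~c (+) (a (+) (a (+) a)) = min(1, 0.923 + 1.000) = min(1, 1.923) = 1.000
(b <-> c) (+) (~c (+) (a (+) (a (+) a))) = min(1, 0.228 + 1.000) = min(1, 1.228) = 1.000
~((b <-> c) (+) (~c (+) (a (+) (a (+) a)))) = 1 − 1.000 = 0.000
~~((b <-> c) (+) (~c (+) (a (+) (a (+) a)))) = 1 − 0.000 = 1.000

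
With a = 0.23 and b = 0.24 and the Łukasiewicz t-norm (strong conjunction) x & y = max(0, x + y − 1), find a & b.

0.00

a & b = max(0, 0.23 + 0.24 − 1) = max(0, -0.53) = 0.00
For comparison, the Gödel (minimum) t-norm min(x, y) would give 0.23.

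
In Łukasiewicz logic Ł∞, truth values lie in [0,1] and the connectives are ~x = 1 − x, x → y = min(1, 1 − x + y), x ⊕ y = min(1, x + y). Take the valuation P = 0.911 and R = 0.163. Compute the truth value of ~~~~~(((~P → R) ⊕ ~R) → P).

0.089

~P = 1 − 0.911 = 0.089
~P → R = min(1, 1 − 0.089 + 0.163) = min(1, 1.074) = 1.000
~R = 1 − 0.163 = 0.837
(~P → R) ⊕ ~R = min(1, 1.000 + 0.837) = min(1, 1.837) = 1.000
((~P → R) ⊕ ~R) → P = min(1, 1 − 1.000 + 0.911) = min(1, 0.911) = 0.911
~(((~P → R) ⊕ ~R) → P) = 1 − 0.911 = 0.089
~~(((~P → R) ⊕ ~R) → P) = 1 − 0.089 = 0.911
~~~(((~P → R) ⊕ ~R) → P) = 1 − 0.911 = 0.089
~~~~(((~P → R) ⊕ ~R) → P) = 1 − 0.089 = 0.911
~~~~~(((~P → R) ⊕ ~R) → P) = 1 − 0.911 = 0.089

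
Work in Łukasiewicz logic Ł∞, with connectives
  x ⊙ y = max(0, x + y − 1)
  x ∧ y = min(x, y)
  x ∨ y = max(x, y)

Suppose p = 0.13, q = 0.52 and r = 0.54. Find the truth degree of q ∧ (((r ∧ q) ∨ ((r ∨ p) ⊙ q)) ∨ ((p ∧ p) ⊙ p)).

r ∧ q = min(0.54, 0.52) = 0.52
r ∨ p = max(0.54, 0.13) = 0.54
(r ∨ p) ⊙ q = max(0, 0.54 + 0.52 − 1) = max(0, 0.06) = 0.06
(r ∧ q) ∨ ((r ∨ p) ⊙ q) = max(0.52, 0.06) = 0.52
p ∧ p = min(0.13, 0.13) = 0.13
(p ∧ p) ⊙ p = max(0, 0.13 + 0.13 − 1) = max(0, -0.74) = 0.00
((r ∧ q) ∨ ((r ∨ p) ⊙ q)) ∨ ((p ∧ p) ⊙ p) = max(0.52, 0.00) = 0.52
q ∧ (((r ∧ q) ∨ ((r ∨ p) ⊙ q)) ∨ ((p ∧ p) ⊙ p)) = min(0.52, 0.52) = 0.52

0.52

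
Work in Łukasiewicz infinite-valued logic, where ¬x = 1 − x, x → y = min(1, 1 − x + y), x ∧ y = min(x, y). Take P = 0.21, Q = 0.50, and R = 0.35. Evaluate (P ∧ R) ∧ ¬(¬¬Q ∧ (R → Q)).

0.21

P ∧ R = min(0.21, 0.35) = 0.21
¬Q = 1 − 0.50 = 0.50
¬¬Q = 1 − 0.50 = 0.50
R → Q = min(1, 1 − 0.35 + 0.50) = min(1, 1.15) = 1.00
¬¬Q ∧ (R → Q) = min(0.50, 1.00) = 0.50
¬(¬¬Q ∧ (R → Q)) = 1 − 0.50 = 0.50
(P ∧ R) ∧ ¬(¬¬Q ∧ (R → Q)) = min(0.21, 0.50) = 0.21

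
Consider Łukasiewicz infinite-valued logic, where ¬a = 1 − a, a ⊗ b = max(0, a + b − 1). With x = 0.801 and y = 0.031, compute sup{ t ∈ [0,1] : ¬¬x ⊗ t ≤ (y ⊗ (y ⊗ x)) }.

¬x = 1 − 0.801 = 0.199
¬¬x = 1 − 0.199 = 0.801
So the left factor is ¬¬x = 0.801.
y ⊗ x = max(0, 0.031 + 0.801 − 1) = max(0, -0.168) = 0.000
y ⊗ (y ⊗ x) = max(0, 0.031 + 0.000 − 1) = max(0, -0.969) = 0.000
So the right-hand bound is y ⊗ (y ⊗ x) = 0.000.
The residuum of the Łukasiewicz t-norm gives the supremum: min(1, 1 − 0.801 + 0.000).
1 − 0.801 + 0.000 = 0.199, so t = min(1, 0.199) = 0.199.
Check: 0.801 ⊗ 0.199 = max(0, 0.000) = 0.000 ≤ 0.000.

0.199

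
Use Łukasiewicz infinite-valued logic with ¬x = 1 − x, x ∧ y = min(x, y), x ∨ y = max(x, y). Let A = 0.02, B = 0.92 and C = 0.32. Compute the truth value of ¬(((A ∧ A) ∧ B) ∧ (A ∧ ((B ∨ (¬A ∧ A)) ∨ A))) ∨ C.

0.98

A ∧ A = min(0.02, 0.02) = 0.02
(A ∧ A) ∧ B = min(0.02, 0.92) = 0.02
¬A = 1 − 0.02 = 0.98
¬A ∧ A = min(0.98, 0.02) = 0.02
B ∨ (¬A ∧ A) = max(0.92, 0.02) = 0.92
(B ∨ (¬A ∧ A)) ∨ A = max(0.92, 0.02) = 0.92
A ∧ ((B ∨ (¬A ∧ A)) ∨ A) = min(0.02, 0.92) = 0.02
((A ∧ A) ∧ B) ∧ (A ∧ ((B ∨ (¬A ∧ A)) ∨ A)) = min(0.02, 0.02) = 0.02
¬(((A ∧ A) ∧ B) ∧ (A ∧ ((B ∨ (¬A ∧ A)) ∨ A))) = 1 − 0.02 = 0.98
¬(((A ∧ A) ∧ B) ∧ (A ∧ ((B ∨ (¬A ∧ A)) ∨ A))) ∨ C = max(0.98, 0.32) = 0.98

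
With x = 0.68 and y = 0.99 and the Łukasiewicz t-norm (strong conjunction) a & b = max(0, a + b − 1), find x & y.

x & y = max(0, 0.68 + 0.99 − 1) = max(0, 0.67) = 0.67
For comparison, the Gödel (minimum) t-norm min(a, b) would give 0.68.

0.67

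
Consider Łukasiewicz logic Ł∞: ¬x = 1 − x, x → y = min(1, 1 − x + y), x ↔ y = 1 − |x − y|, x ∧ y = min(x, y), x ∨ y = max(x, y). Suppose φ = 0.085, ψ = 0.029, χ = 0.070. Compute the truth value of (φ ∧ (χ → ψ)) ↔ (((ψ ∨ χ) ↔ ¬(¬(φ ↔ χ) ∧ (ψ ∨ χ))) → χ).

0.100

χ → ψ = min(1, 1 − 0.070 + 0.029) = min(1, 0.959) = 0.959
φ ∧ (χ → ψ) = min(0.085, 0.959) = 0.085
ψ ∨ χ = max(0.029, 0.070) = 0.070
φ ↔ χ = 1 − |0.085 − 0.070| = 1 − 0.015 = 0.985
¬(φ ↔ χ) = 1 − 0.985 = 0.015
¬(φ ↔ χ) ∧ (ψ ∨ χ) = min(0.015, 0.070) = 0.015
¬(¬(φ ↔ χ) ∧ (ψ ∨ χ)) = 1 − 0.015 = 0.985
(ψ ∨ χ) ↔ ¬(¬(φ ↔ χ) ∧ (ψ ∨ χ)) = 1 − |0.070 − 0.985| = 1 − 0.915 = 0.085
((ψ ∨ χ) ↔ ¬(¬(φ ↔ χ) ∧ (ψ ∨ χ))) → χ = min(1, 1 − 0.085 + 0.070) = min(1, 0.985) = 0.985
(φ ∧ (χ → ψ)) ↔ (((ψ ∨ χ) ↔ ¬(¬(φ ↔ χ) ∧ (ψ ∨ χ))) → χ) = 1 − |0.085 − 0.985| = 1 − 0.900 = 0.100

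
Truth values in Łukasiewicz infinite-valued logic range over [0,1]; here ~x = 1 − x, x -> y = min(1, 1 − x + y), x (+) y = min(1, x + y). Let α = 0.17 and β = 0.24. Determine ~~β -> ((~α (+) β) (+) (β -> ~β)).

~β = 1 − 0.24 = 0.76
~~β = 1 − 0.76 = 0.24
~α = 1 − 0.17 = 0.83
~α (+) β = min(1, 0.83 + 0.24) = min(1, 1.07) = 1.00
β -> ~β = min(1, 1 − 0.24 + 0.76) = min(1, 1.52) = 1.00
(~α (+) β) (+) (β -> ~β) = min(1, 1.00 + 1.00) = min(1, 2.00) = 1.00
~~β -> ((~α (+) β) (+) (β -> ~β)) = min(1, 1 − 0.24 + 1.00) = min(1, 1.76) = 1.00

1.00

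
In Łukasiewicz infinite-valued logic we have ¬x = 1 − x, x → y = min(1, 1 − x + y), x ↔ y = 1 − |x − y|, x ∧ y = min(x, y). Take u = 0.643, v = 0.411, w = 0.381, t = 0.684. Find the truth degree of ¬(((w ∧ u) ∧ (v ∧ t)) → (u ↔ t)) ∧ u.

0.000

w ∧ u = min(0.381, 0.643) = 0.381
v ∧ t = min(0.411, 0.684) = 0.411
(w ∧ u) ∧ (v ∧ t) = min(0.381, 0.411) = 0.381
u ↔ t = 1 − |0.643 − 0.684| = 1 − 0.041 = 0.959
((w ∧ u) ∧ (v ∧ t)) → (u ↔ t) = min(1, 1 − 0.381 + 0.959) = min(1, 1.578) = 1.000
¬(((w ∧ u) ∧ (v ∧ t)) → (u ↔ t)) = 1 − 1.000 = 0.000
¬(((w ∧ u) ∧ (v ∧ t)) → (u ↔ t)) ∧ u = min(0.000, 0.643) = 0.000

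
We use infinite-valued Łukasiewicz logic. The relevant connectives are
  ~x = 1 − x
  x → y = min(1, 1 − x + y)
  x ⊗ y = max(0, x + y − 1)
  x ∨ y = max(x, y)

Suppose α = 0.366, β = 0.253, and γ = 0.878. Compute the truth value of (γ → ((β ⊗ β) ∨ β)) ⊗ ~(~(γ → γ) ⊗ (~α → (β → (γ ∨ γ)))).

β ⊗ β = max(0, 0.253 + 0.253 − 1) = max(0, -0.494) = 0.000
(β ⊗ β) ∨ β = max(0.000, 0.253) = 0.253
γ → ((β ⊗ β) ∨ β) = min(1, 1 − 0.878 + 0.253) = min(1, 0.375) = 0.375
γ → γ = min(1, 1 − 0.878 + 0.878) = min(1, 1.000) = 1.000
~(γ → γ) = 1 − 1.000 = 0.000
~α = 1 − 0.366 = 0.634
γ ∨ γ = max(0.878, 0.878) = 0.878
β → (γ ∨ γ) = min(1, 1 − 0.253 + 0.878) = min(1, 1.625) = 1.000
~α → (β → (γ ∨ γ)) = min(1, 1 − 0.634 + 1.000) = min(1, 1.366) = 1.000
~(γ → γ) ⊗ (~α → (β → (γ ∨ γ))) = max(0, 0.000 + 1.000 − 1) = max(0, 0.000) = 0.000
~(~(γ → γ) ⊗ (~α → (β → (γ ∨ γ)))) = 1 − 0.000 = 1.000
(γ → ((β ⊗ β) ∨ β)) ⊗ ~(~(γ → γ) ⊗ (~α → (β → (γ ∨ γ)))) = max(0, 0.375 + 1.000 − 1) = max(0, 0.375) = 0.375

0.375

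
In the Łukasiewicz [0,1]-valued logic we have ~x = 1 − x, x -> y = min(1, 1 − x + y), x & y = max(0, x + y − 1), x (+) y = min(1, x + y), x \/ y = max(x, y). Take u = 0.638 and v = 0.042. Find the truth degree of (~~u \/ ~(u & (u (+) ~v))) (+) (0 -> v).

1.000

~u = 1 − 0.638 = 0.362
~~u = 1 − 0.362 = 0.638
~v = 1 − 0.042 = 0.958
u (+) ~v = min(1, 0.638 + 0.958) = min(1, 1.596) = 1.000
u & (u (+) ~v) = max(0, 0.638 + 1.000 − 1) = max(0, 0.638) = 0.638
~(u & (u (+) ~v)) = 1 − 0.638 = 0.362
~~u \/ ~(u & (u (+) ~v)) = max(0.638, 0.362) = 0.638
0 -> v = min(1, 1 − 0.000 + 0.042) = min(1, 1.042) = 1.000
(~~u \/ ~(u & (u (+) ~v))) (+) (0 -> v) = min(1, 0.638 + 1.000) = min(1, 1.638) = 1.000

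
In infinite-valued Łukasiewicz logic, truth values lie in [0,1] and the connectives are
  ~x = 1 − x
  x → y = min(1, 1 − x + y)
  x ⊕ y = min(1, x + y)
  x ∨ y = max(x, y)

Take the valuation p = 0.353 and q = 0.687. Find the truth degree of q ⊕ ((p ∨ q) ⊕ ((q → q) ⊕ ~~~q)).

p ∨ q = max(0.353, 0.687) = 0.687
q → q = min(1, 1 − 0.687 + 0.687) = min(1, 1.000) = 1.000
~q = 1 − 0.687 = 0.313
~~q = 1 − 0.313 = 0.687
~~~q = 1 − 0.687 = 0.313
(q → q) ⊕ ~~~q = min(1, 1.000 + 0.313) = min(1, 1.313) = 1.000
(p ∨ q) ⊕ ((q → q) ⊕ ~~~q) = min(1, 0.687 + 1.000) = min(1, 1.687) = 1.000
q ⊕ ((p ∨ q) ⊕ ((q → q) ⊕ ~~~q)) = min(1, 0.687 + 1.000) = min(1, 1.687) = 1.000

1.000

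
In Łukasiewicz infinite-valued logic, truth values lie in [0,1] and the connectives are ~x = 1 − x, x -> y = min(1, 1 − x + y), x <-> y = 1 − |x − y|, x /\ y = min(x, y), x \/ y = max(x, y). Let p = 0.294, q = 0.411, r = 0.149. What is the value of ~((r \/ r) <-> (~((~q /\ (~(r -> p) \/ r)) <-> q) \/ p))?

0.145

r \/ r = max(0.149, 0.149) = 0.149
~q = 1 − 0.411 = 0.589
r -> p = min(1, 1 − 0.149 + 0.294) = min(1, 1.145) = 1.000
~(r -> p) = 1 − 1.000 = 0.000
~(r -> p) \/ r = max(0.000, 0.149) = 0.149
~q /\ (~(r -> p) \/ r) = min(0.589, 0.149) = 0.149
(~q /\ (~(r -> p) \/ r)) <-> q = 1 − |0.149 − 0.411| = 1 − 0.262 = 0.738
~((~q /\ (~(r -> p) \/ r)) <-> q) = 1 − 0.738 = 0.262
~((~q /\ (~(r -> p) \/ r)) <-> q) \/ p = max(0.262, 0.294) = 0.294
(r \/ r) <-> (~((~q /\ (~(r -> p) \/ r)) <-> q) \/ p) = 1 − |0.149 − 0.294| = 1 − 0.145 = 0.855
~((r \/ r) <-> (~((~q /\ (~(r -> p) \/ r)) <-> q) \/ p)) = 1 − 0.855 = 0.145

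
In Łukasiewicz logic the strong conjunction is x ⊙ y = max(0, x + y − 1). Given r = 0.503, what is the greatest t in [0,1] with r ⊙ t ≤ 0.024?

The residuum of the Łukasiewicz t-norm gives the supremum: min(1, 1 − 0.503 + 0.024).
1 − 0.503 + 0.024 = 0.521, so t = min(1, 0.521) = 0.521.
Check: 0.503 ⊙ 0.521 = max(0, 0.024) = 0.024 ≤ 0.024.

0.521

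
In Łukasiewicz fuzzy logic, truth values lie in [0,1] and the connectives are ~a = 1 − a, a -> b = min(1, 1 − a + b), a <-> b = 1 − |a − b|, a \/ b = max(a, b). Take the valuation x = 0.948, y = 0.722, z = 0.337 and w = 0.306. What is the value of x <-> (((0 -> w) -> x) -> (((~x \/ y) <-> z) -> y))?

0.948

0 -> w = min(1, 1 − 0.000 + 0.306) = min(1, 1.306) = 1.000
(0 -> w) -> x = min(1, 1 − 1.000 + 0.948) = min(1, 0.948) = 0.948
~x = 1 − 0.948 = 0.052
~x \/ y = max(0.052, 0.722) = 0.722
(~x \/ y) <-> z = 1 − |0.722 − 0.337| = 1 − 0.385 = 0.615
((~x \/ y) <-> z) -> y = min(1, 1 − 0.615 + 0.722) = min(1, 1.107) = 1.000
((0 -> w) -> x) -> (((~x \/ y) <-> z) -> y) = min(1, 1 − 0.948 + 1.000) = min(1, 1.052) = 1.000
x <-> (((0 -> w) -> x) -> (((~x \/ y) <-> z) -> y)) = 1 − |0.948 − 1.000| = 1 − 0.052 = 0.948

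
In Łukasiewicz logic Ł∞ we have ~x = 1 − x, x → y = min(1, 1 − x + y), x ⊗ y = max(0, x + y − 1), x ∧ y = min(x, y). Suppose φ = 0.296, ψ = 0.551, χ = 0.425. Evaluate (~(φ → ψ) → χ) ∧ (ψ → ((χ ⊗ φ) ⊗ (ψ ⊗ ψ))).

0.449

φ → ψ = min(1, 1 − 0.296 + 0.551) = min(1, 1.255) = 1.000
~(φ → ψ) = 1 − 1.000 = 0.000
~(φ → ψ) → χ = min(1, 1 − 0.000 + 0.425) = min(1, 1.425) = 1.000
χ ⊗ φ = max(0, 0.425 + 0.296 − 1) = max(0, -0.279) = 0.000
ψ ⊗ ψ = max(0, 0.551 + 0.551 − 1) = max(0, 0.102) = 0.102
(χ ⊗ φ) ⊗ (ψ ⊗ ψ) = max(0, 0.000 + 0.102 − 1) = max(0, -0.898) = 0.000
ψ → ((χ ⊗ φ) ⊗ (ψ ⊗ ψ)) = min(1, 1 − 0.551 + 0.000) = min(1, 0.449) = 0.449
(~(φ → ψ) → χ) ∧ (ψ → ((χ ⊗ φ) ⊗ (ψ ⊗ ψ))) = min(1.000, 0.449) = 0.449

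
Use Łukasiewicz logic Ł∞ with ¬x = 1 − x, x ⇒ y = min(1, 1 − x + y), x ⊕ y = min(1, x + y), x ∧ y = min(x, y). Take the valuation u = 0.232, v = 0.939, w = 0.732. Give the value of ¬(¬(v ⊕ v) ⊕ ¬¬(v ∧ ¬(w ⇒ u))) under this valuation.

v ⊕ v = min(1, 0.939 + 0.939) = min(1, 1.878) = 1.000
¬(v ⊕ v) = 1 − 1.000 = 0.000
w ⇒ u = min(1, 1 − 0.732 + 0.232) = min(1, 0.500) = 0.500
¬(w ⇒ u) = 1 − 0.500 = 0.500
v ∧ ¬(w ⇒ u) = min(0.939, 0.500) = 0.500
¬(v ∧ ¬(w ⇒ u)) = 1 − 0.500 = 0.500
¬¬(v ∧ ¬(w ⇒ u)) = 1 − 0.500 = 0.500
¬(v ⊕ v) ⊕ ¬¬(v ∧ ¬(w ⇒ u)) = min(1, 0.000 + 0.500) = min(1, 0.500) = 0.500
¬(¬(v ⊕ v) ⊕ ¬¬(v ∧ ¬(w ⇒ u))) = 1 − 0.500 = 0.500

0.500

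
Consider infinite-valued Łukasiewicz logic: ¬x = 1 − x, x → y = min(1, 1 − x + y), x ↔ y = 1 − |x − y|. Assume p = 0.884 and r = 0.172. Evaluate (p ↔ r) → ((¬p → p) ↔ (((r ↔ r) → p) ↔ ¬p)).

0.944

p ↔ r = 1 − |0.884 − 0.172| = 1 − 0.712 = 0.288
¬p = 1 − 0.884 = 0.116
¬p → p = min(1, 1 − 0.116 + 0.884) = min(1, 1.768) = 1.000
r ↔ r = 1 − |0.172 − 0.172| = 1 − 0.000 = 1.000
(r ↔ r) → p = min(1, 1 − 1.000 + 0.884) = min(1, 0.884) = 0.884
((r ↔ r) → p) ↔ ¬p = 1 − |0.884 − 0.116| = 1 − 0.768 = 0.232
(¬p → p) ↔ (((r ↔ r) → p) ↔ ¬p) = 1 − |1.000 − 0.232| = 1 − 0.768 = 0.232
(p ↔ r) → ((¬p → p) ↔ (((r ↔ r) → p) ↔ ¬p)) = min(1, 1 − 0.288 + 0.232) = min(1, 0.944) = 0.944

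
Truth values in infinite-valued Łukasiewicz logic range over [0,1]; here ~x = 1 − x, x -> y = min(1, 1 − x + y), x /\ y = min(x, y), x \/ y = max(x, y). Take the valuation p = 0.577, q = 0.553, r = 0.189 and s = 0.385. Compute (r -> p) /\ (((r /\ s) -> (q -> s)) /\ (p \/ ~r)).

r -> p = min(1, 1 − 0.189 + 0.577) = min(1, 1.388) = 1.000
r /\ s = min(0.189, 0.385) = 0.189
q -> s = min(1, 1 − 0.553 + 0.385) = min(1, 0.832) = 0.832
(r /\ s) -> (q -> s) = min(1, 1 − 0.189 + 0.832) = min(1, 1.643) = 1.000
~r = 1 − 0.189 = 0.811
p \/ ~r = max(0.577, 0.811) = 0.811
((r /\ s) -> (q -> s)) /\ (p \/ ~r) = min(1.000, 0.811) = 0.811
(r -> p) /\ (((r /\ s) -> (q -> s)) /\ (p \/ ~r)) = min(1.000, 0.811) = 0.811

0.811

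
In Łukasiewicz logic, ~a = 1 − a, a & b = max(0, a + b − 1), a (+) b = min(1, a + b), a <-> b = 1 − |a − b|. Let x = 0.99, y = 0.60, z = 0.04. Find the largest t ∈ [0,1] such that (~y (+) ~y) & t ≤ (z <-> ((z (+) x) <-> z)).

1.00

~y = 1 − 0.60 = 0.40
~y (+) ~y = min(1, 0.40 + 0.40) = min(1, 0.80) = 0.80
So the left factor is ~y (+) ~y = 0.80.
z (+) x = min(1, 0.04 + 0.99) = min(1, 1.03) = 1.00
(z (+) x) <-> z = 1 − |1.00 − 0.04| = 1 − 0.96 = 0.04
z <-> ((z (+) x) <-> z) = 1 − |0.04 − 0.04| = 1 − 0.00 = 1.00
So the right-hand bound is z <-> ((z (+) x) <-> z) = 1.00.
The residuum of the Łukasiewicz t-norm gives the supremum: min(1, 1 − 0.80 + 1.00).
1 − 0.80 + 1.00 = 1.20, so t = min(1, 1.20) = 1.00.
Check: 0.80 & 1.00 = max(0, 0.80) = 0.80 ≤ 1.00.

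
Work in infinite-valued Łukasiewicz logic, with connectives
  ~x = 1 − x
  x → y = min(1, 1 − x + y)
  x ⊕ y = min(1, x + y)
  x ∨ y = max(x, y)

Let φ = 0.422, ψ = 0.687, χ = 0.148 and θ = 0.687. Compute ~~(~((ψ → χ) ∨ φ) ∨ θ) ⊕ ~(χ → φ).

0.687

ψ → χ = min(1, 1 − 0.687 + 0.148) = min(1, 0.461) = 0.461
(ψ → χ) ∨ φ = max(0.461, 0.422) = 0.461
~((ψ → χ) ∨ φ) = 1 − 0.461 = 0.539
~((ψ → χ) ∨ φ) ∨ θ = max(0.539, 0.687) = 0.687
~(~((ψ → χ) ∨ φ) ∨ θ) = 1 − 0.687 = 0.313
~~(~((ψ → χ) ∨ φ) ∨ θ) = 1 − 0.313 = 0.687
χ → φ = min(1, 1 − 0.148 + 0.422) = min(1, 1.274) = 1.000
~(χ → φ) = 1 − 1.000 = 0.000
~~(~((ψ → χ) ∨ φ) ∨ θ) ⊕ ~(χ → φ) = min(1, 0.687 + 0.000) = min(1, 0.687) = 0.687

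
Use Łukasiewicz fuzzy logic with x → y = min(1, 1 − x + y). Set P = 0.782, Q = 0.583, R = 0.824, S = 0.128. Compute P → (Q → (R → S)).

0.939

R → S = min(1, 1 − 0.824 + 0.128) = min(1, 0.304) = 0.304
Q → (R → S) = min(1, 1 − 0.583 + 0.304) = min(1, 0.721) = 0.721
P → (Q → (R → S)) = min(1, 1 − 0.782 + 0.721) = min(1, 0.939) = 0.939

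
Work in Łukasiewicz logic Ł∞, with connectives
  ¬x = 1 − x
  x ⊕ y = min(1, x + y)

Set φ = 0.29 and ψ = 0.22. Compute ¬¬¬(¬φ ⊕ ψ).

¬φ = 1 − 0.29 = 0.71
¬φ ⊕ ψ = min(1, 0.71 + 0.22) = min(1, 0.93) = 0.93
¬(¬φ ⊕ ψ) = 1 − 0.93 = 0.07
¬¬(¬φ ⊕ ψ) = 1 − 0.07 = 0.93
¬¬¬(¬φ ⊕ ψ) = 1 − 0.93 = 0.07

0.07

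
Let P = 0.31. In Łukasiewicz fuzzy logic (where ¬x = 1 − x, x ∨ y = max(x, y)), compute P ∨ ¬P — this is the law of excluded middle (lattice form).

0.69

¬P = 1 − 0.31 = 0.69
P ∨ ¬P = max(0.31, 0.69) = 0.69
(The value 0.69 < 1 shows this instance is not satisfied; not a Ł∞-tautology — its value is max(a, 1−a).)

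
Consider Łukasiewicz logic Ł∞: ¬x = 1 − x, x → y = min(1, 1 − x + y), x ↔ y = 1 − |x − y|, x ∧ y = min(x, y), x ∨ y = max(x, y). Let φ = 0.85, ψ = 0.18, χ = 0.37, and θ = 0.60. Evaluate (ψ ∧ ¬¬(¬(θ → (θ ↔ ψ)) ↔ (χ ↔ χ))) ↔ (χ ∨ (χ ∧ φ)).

0.65

θ ↔ ψ = 1 − |0.60 − 0.18| = 1 − 0.42 = 0.58
θ → (θ ↔ ψ) = min(1, 1 − 0.60 + 0.58) = min(1, 0.98) = 0.98
¬(θ → (θ ↔ ψ)) = 1 − 0.98 = 0.02
χ ↔ χ = 1 − |0.37 − 0.37| = 1 − 0.00 = 1.00
¬(θ → (θ ↔ ψ)) ↔ (χ ↔ χ) = 1 − |0.02 − 1.00| = 1 − 0.98 = 0.02
¬(¬(θ → (θ ↔ ψ)) ↔ (χ ↔ χ)) = 1 − 0.02 = 0.98
¬¬(¬(θ → (θ ↔ ψ)) ↔ (χ ↔ χ)) = 1 − 0.98 = 0.02
ψ ∧ ¬¬(¬(θ → (θ ↔ ψ)) ↔ (χ ↔ χ)) = min(0.18, 0.02) = 0.02
χ ∧ φ = min(0.37, 0.85) = 0.37
χ ∨ (χ ∧ φ) = max(0.37, 0.37) = 0.37
(ψ ∧ ¬¬(¬(θ → (θ ↔ ψ)) ↔ (χ ↔ χ))) ↔ (χ ∨ (χ ∧ φ)) = 1 − |0.02 − 0.37| = 1 − 0.35 = 0.65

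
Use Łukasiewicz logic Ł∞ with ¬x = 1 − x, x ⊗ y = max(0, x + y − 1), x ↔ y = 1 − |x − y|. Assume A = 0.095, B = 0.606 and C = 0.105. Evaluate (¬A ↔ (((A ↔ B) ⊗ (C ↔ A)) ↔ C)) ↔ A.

0.374

¬A = 1 − 0.095 = 0.905
A ↔ B = 1 − |0.095 − 0.606| = 1 − 0.511 = 0.489
C ↔ A = 1 − |0.105 − 0.095| = 1 − 0.010 = 0.990
(A ↔ B) ⊗ (C ↔ A) = max(0, 0.489 + 0.990 − 1) = max(0, 0.479) = 0.479
((A ↔ B) ⊗ (C ↔ A)) ↔ C = 1 − |0.479 − 0.105| = 1 − 0.374 = 0.626
¬A ↔ (((A ↔ B) ⊗ (C ↔ A)) ↔ C) = 1 − |0.905 − 0.626| = 1 − 0.279 = 0.721
(¬A ↔ (((A ↔ B) ⊗ (C ↔ A)) ↔ C)) ↔ A = 1 − |0.721 − 0.095| = 1 − 0.626 = 0.374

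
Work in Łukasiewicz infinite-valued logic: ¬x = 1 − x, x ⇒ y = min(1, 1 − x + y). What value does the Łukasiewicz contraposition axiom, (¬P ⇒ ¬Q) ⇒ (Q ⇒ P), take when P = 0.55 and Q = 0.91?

¬P = 1 − 0.55 = 0.45
¬Q = 1 − 0.91 = 0.09
¬P ⇒ ¬Q = min(1, 1 − 0.45 + 0.09) = min(1, 0.64) = 0.64
Q ⇒ P = min(1, 1 − 0.91 + 0.55) = min(1, 0.64) = 0.64
(¬P ⇒ ¬Q) ⇒ (Q ⇒ P) = min(1, 1 − 0.64 + 0.64) = min(1, 1.00) = 1.00
(As expected: an axiom of Ł∞, always 1.)

1.00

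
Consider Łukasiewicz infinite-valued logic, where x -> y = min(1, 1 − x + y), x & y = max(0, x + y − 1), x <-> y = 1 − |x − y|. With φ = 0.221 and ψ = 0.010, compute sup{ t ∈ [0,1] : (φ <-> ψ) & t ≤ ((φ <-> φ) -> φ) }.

0.432

φ <-> ψ = 1 − |0.221 − 0.010| = 1 − 0.211 = 0.789
So the left factor is φ <-> ψ = 0.789.
φ <-> φ = 1 − |0.221 − 0.221| = 1 − 0.000 = 1.000
(φ <-> φ) -> φ = min(1, 1 − 1.000 + 0.221) = min(1, 0.221) = 0.221
So the right-hand bound is (φ <-> φ) -> φ = 0.221.
The residuum of the Łukasiewicz t-norm gives the supremum: min(1, 1 − 0.789 + 0.221).
1 − 0.789 + 0.221 = 0.432, so t = min(1, 0.432) = 0.432.
Check: 0.789 & 0.432 = max(0, 0.221) = 0.221 ≤ 0.221.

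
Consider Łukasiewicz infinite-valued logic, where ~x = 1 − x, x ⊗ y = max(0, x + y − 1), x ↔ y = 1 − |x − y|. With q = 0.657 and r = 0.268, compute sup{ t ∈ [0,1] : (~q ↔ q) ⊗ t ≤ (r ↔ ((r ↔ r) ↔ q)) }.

0.925

~q = 1 − 0.657 = 0.343
~q ↔ q = 1 − |0.343 − 0.657| = 1 − 0.314 = 0.686
So the left factor is ~q ↔ q = 0.686.
r ↔ r = 1 − |0.268 − 0.268| = 1 − 0.000 = 1.000
(r ↔ r) ↔ q = 1 − |1.000 − 0.657| = 1 − 0.343 = 0.657
r ↔ ((r ↔ r) ↔ q) = 1 − |0.268 − 0.657| = 1 − 0.389 = 0.611
So the right-hand bound is r ↔ ((r ↔ r) ↔ q) = 0.611.
The residuum of the Łukasiewicz t-norm gives the supremum: min(1, 1 − 0.686 + 0.611).
1 − 0.686 + 0.611 = 0.925, so t = min(1, 0.925) = 0.925.
Check: 0.686 ⊗ 0.925 = max(0, 0.611) = 0.611 ≤ 0.611.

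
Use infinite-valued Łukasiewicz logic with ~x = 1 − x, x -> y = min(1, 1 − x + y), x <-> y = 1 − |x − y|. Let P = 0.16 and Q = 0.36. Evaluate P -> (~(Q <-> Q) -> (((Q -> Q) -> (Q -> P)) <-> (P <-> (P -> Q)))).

1.00

Q <-> Q = 1 − |0.36 − 0.36| = 1 − 0.00 = 1.00
~(Q <-> Q) = 1 − 1.00 = 0.00
Q -> Q = min(1, 1 − 0.36 + 0.36) = min(1, 1.00) = 1.00
Q -> P = min(1, 1 − 0.36 + 0.16) = min(1, 0.80) = 0.80
(Q -> Q) -> (Q -> P) = min(1, 1 − 1.00 + 0.80) = min(1, 0.80) = 0.80
P -> Q = min(1, 1 − 0.16 + 0.36) = min(1, 1.20) = 1.00
P <-> (P -> Q) = 1 − |0.16 − 1.00| = 1 − 0.84 = 0.16
((Q -> Q) -> (Q -> P)) <-> (P <-> (P -> Q)) = 1 − |0.80 − 0.16| = 1 − 0.64 = 0.36
~(Q <-> Q) -> (((Q -> Q) -> (Q -> P)) <-> (P <-> (P -> Q))) = min(1, 1 − 0.00 + 0.36) = min(1, 1.36) = 1.00
P -> (~(Q <-> Q) -> (((Q -> Q) -> (Q -> P)) <-> (P <-> (P -> Q)))) = min(1, 1 − 0.16 + 1.00) = min(1, 1.84) = 1.00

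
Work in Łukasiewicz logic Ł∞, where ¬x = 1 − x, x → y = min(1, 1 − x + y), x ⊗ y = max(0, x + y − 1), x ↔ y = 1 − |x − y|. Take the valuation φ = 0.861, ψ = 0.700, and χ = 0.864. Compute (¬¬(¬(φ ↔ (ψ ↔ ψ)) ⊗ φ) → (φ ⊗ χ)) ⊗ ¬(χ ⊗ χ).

ψ ↔ ψ = 1 − |0.700 − 0.700| = 1 − 0.000 = 1.000
φ ↔ (ψ ↔ ψ) = 1 − |0.861 − 1.000| = 1 − 0.139 = 0.861
¬(φ ↔ (ψ ↔ ψ)) = 1 − 0.861 = 0.139
¬(φ ↔ (ψ ↔ ψ)) ⊗ φ = max(0, 0.139 + 0.861 − 1) = max(0, 0.000) = 0.000
¬(¬(φ ↔ (ψ ↔ ψ)) ⊗ φ) = 1 − 0.000 = 1.000
¬¬(¬(φ ↔ (ψ ↔ ψ)) ⊗ φ) = 1 − 1.000 = 0.000
φ ⊗ χ = max(0, 0.861 + 0.864 − 1) = max(0, 0.725) = 0.725
¬¬(¬(φ ↔ (ψ ↔ ψ)) ⊗ φ) → (φ ⊗ χ) = min(1, 1 − 0.000 + 0.725) = min(1, 1.725) = 1.000
χ ⊗ χ = max(0, 0.864 + 0.864 − 1) = max(0, 0.728) = 0.728
¬(χ ⊗ χ) = 1 − 0.728 = 0.272
(¬¬(¬(φ ↔ (ψ ↔ ψ)) ⊗ φ) → (φ ⊗ χ)) ⊗ ¬(χ ⊗ χ) = max(0, 1.000 + 0.272 − 1) = max(0, 0.272) = 0.272

0.272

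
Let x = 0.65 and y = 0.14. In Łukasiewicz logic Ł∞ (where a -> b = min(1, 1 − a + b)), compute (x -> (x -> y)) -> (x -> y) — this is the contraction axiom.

0.65

x -> y = min(1, 1 − 0.65 + 0.14) = min(1, 0.49) = 0.49
x -> (x -> y) = min(1, 1 − 0.65 + 0.49) = min(1, 0.84) = 0.84
(x -> (x -> y)) -> (x -> y) = min(1, 1 − 0.84 + 0.49) = min(1, 0.65) = 0.65
(The value 0.65 < 1 shows this instance is not satisfied; fails in Ł∞ (the t-norm is not idempotent).)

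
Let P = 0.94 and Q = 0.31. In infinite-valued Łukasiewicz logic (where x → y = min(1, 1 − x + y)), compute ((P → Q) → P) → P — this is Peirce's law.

P → Q = min(1, 1 − 0.94 + 0.31) = min(1, 0.37) = 0.37
(P → Q) → P = min(1, 1 − 0.37 + 0.94) = min(1, 1.57) = 1.00
((P → Q) → P) → P = min(1, 1 − 1.00 + 0.94) = min(1, 0.94) = 0.94
(The value 0.94 < 1 shows this instance is not satisfied; not a Ł∞-tautology in general.)

0.94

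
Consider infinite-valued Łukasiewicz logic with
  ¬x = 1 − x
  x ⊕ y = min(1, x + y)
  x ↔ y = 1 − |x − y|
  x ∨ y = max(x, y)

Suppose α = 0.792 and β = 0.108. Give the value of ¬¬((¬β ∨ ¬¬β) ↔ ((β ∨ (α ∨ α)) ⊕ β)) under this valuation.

0.992

¬β = 1 − 0.108 = 0.892
¬¬β = 1 − 0.892 = 0.108
¬β ∨ ¬¬β = max(0.892, 0.108) = 0.892
α ∨ α = max(0.792, 0.792) = 0.792
β ∨ (α ∨ α) = max(0.108, 0.792) = 0.792
(β ∨ (α ∨ α)) ⊕ β = min(1, 0.792 + 0.108) = min(1, 0.900) = 0.900
(¬β ∨ ¬¬β) ↔ ((β ∨ (α ∨ α)) ⊕ β) = 1 − |0.892 − 0.900| = 1 − 0.008 = 0.992
¬((¬β ∨ ¬¬β) ↔ ((β ∨ (α ∨ α)) ⊕ β)) = 1 − 0.992 = 0.008
¬¬((¬β ∨ ¬¬β) ↔ ((β ∨ (α ∨ α)) ⊕ β)) = 1 − 0.008 = 0.992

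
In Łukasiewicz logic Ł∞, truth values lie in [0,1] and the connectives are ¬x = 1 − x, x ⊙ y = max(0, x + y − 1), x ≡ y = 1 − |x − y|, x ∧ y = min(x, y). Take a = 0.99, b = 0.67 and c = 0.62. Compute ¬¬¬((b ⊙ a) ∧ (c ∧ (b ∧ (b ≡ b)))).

0.38

b ⊙ a = max(0, 0.67 + 0.99 − 1) = max(0, 0.66) = 0.66
b ≡ b = 1 − |0.67 − 0.67| = 1 − 0.00 = 1.00
b ∧ (b ≡ b) = min(0.67, 1.00) = 0.67
c ∧ (b ∧ (b ≡ b)) = min(0.62, 0.67) = 0.62
(b ⊙ a) ∧ (c ∧ (b ∧ (b ≡ b))) = min(0.66, 0.62) = 0.62
¬((b ⊙ a) ∧ (c ∧ (b ∧ (b ≡ b)))) = 1 − 0.62 = 0.38
¬¬((b ⊙ a) ∧ (c ∧ (b ∧ (b ≡ b)))) = 1 − 0.38 = 0.62
¬¬¬((b ⊙ a) ∧ (c ∧ (b ∧ (b ≡ b)))) = 1 − 0.62 = 0.38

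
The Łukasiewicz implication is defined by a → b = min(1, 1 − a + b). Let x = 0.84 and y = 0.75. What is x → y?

0.91

x → y = min(1, 1 − 0.84 + 0.75) = min(1, 0.91) = 0.91
For comparison, the Gödel implication (1 if a ≤ b else b) would give 0.75.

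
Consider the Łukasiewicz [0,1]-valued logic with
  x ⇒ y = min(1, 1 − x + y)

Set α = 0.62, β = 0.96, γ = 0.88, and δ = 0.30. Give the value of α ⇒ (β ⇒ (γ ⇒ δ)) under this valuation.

0.84

γ ⇒ δ = min(1, 1 − 0.88 + 0.30) = min(1, 0.42) = 0.42
β ⇒ (γ ⇒ δ) = min(1, 1 − 0.96 + 0.42) = min(1, 0.46) = 0.46
α ⇒ (β ⇒ (γ ⇒ δ)) = min(1, 1 − 0.62 + 0.46) = min(1, 0.84) = 0.84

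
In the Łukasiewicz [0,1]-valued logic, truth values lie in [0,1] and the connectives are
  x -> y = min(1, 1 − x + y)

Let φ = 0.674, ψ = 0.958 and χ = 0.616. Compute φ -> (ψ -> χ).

0.984

ψ -> χ = min(1, 1 − 0.958 + 0.616) = min(1, 0.658) = 0.658
φ -> (ψ -> χ) = min(1, 1 − 0.674 + 0.658) = min(1, 0.984) = 0.984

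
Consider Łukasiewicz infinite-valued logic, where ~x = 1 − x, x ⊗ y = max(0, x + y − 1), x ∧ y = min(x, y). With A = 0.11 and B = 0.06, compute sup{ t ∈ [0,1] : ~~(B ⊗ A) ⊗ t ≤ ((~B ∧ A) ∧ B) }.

B ⊗ A = max(0, 0.06 + 0.11 − 1) = max(0, -0.83) = 0.00
~(B ⊗ A) = 1 − 0.00 = 1.00
~~(B ⊗ A) = 1 − 1.00 = 0.00
So the left factor is ~~(B ⊗ A) = 0.00.
~B = 1 − 0.06 = 0.94
~B ∧ A = min(0.94, 0.11) = 0.11
(~B ∧ A) ∧ B = min(0.11, 0.06) = 0.06
So the right-hand bound is (~B ∧ A) ∧ B = 0.06.
The residuum of the Łukasiewicz t-norm gives the supremum: min(1, 1 − 0.00 + 0.06).
1 − 0.00 + 0.06 = 1.06, so t = min(1, 1.06) = 1.00.
Check: 0.00 ⊗ 1.00 = max(0, 0.00) = 0.00 ≤ 0.06.

1.00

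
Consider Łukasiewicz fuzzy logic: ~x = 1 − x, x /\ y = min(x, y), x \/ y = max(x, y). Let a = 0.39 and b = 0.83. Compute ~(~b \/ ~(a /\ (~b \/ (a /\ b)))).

~b = 1 − 0.83 = 0.17
a /\ b = min(0.39, 0.83) = 0.39
~b \/ (a /\ b) = max(0.17, 0.39) = 0.39
a /\ (~b \/ (a /\ b)) = min(0.39, 0.39) = 0.39
~(a /\ (~b \/ (a /\ b))) = 1 − 0.39 = 0.61
~b \/ ~(a /\ (~b \/ (a /\ b))) = max(0.17, 0.61) = 0.61
~(~b \/ ~(a /\ (~b \/ (a /\ b)))) = 1 − 0.61 = 0.39

0.39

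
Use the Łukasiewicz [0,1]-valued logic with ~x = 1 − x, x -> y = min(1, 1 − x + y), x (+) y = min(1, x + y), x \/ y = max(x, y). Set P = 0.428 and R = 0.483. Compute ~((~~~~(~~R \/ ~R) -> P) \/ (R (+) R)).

0.034

~R = 1 − 0.483 = 0.517
~~R = 1 − 0.517 = 0.483
~~R \/ ~R = max(0.483, 0.517) = 0.517
~(~~R \/ ~R) = 1 − 0.517 = 0.483
~~(~~R \/ ~R) = 1 − 0.483 = 0.517
~~~(~~R \/ ~R) = 1 − 0.517 = 0.483
~~~~(~~R \/ ~R) = 1 − 0.483 = 0.517
~~~~(~~R \/ ~R) -> P = min(1, 1 − 0.517 + 0.428) = min(1, 0.911) = 0.911
R (+) R = min(1, 0.483 + 0.483) = min(1, 0.966) = 0.966
(~~~~(~~R \/ ~R) -> P) \/ (R (+) R) = max(0.911, 0.966) = 0.966
~((~~~~(~~R \/ ~R) -> P) \/ (R (+) R)) = 1 − 0.966 = 0.034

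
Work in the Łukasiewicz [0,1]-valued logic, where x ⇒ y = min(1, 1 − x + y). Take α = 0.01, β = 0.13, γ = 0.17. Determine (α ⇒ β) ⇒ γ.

α ⇒ β = min(1, 1 − 0.01 + 0.13) = min(1, 1.12) = 1.00
(α ⇒ β) ⇒ γ = min(1, 1 − 1.00 + 0.17) = min(1, 0.17) = 0.17

0.17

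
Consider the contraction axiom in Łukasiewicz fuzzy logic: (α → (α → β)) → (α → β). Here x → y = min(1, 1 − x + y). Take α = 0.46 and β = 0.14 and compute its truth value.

0.68

α → β = min(1, 1 − 0.46 + 0.14) = min(1, 0.68) = 0.68
α → (α → β) = min(1, 1 − 0.46 + 0.68) = min(1, 1.22) = 1.00
(α → (α → β)) → (α → β) = min(1, 1 − 1.00 + 0.68) = min(1, 0.68) = 0.68
(The value 0.68 < 1 shows this instance is not satisfied; fails in Ł∞ (the t-norm is not idempotent).)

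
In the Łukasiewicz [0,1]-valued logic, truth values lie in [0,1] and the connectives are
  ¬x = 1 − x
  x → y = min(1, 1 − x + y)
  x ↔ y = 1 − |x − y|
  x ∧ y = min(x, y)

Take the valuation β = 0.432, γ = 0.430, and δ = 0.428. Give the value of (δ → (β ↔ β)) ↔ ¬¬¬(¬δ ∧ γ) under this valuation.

0.570

β ↔ β = 1 − |0.432 − 0.432| = 1 − 0.000 = 1.000
δ → (β ↔ β) = min(1, 1 − 0.428 + 1.000) = min(1, 1.572) = 1.000
¬δ = 1 − 0.428 = 0.572
¬δ ∧ γ = min(0.572, 0.430) = 0.430
¬(¬δ ∧ γ) = 1 − 0.430 = 0.570
¬¬(¬δ ∧ γ) = 1 − 0.570 = 0.430
¬¬¬(¬δ ∧ γ) = 1 − 0.430 = 0.570
(δ → (β ↔ β)) ↔ ¬¬¬(¬δ ∧ γ) = 1 − |1.000 − 0.570| = 1 − 0.430 = 0.570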